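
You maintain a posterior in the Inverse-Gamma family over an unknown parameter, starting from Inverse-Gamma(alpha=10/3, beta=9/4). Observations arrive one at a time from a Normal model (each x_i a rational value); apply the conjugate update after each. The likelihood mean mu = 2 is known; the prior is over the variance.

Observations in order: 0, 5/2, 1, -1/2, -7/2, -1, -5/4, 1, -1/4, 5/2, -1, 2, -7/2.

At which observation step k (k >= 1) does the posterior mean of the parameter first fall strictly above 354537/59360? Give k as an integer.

k = 13

obs 1: x=0 → posterior Inverse-Gamma(23/6, 17/4)
obs 2: x=5/2 → posterior Inverse-Gamma(13/3, 35/8)
obs 3: x=1 → posterior Inverse-Gamma(29/6, 39/8)
obs 4: x=-1/2 → posterior Inverse-Gamma(16/3, 8)
obs 5: x=-7/2 → posterior Inverse-Gamma(35/6, 185/8)
obs 6: x=-1 → posterior Inverse-Gamma(19/3, 221/8)
obs 7: x=-5/4 → posterior Inverse-Gamma(41/6, 1053/32)
obs 8: x=1 → posterior Inverse-Gamma(22/3, 1069/32)
obs 9: x=-1/4 → posterior Inverse-Gamma(47/6, 575/16)
obs 10: x=5/2 → posterior Inverse-Gamma(25/3, 577/16)
obs 11: x=-1 → posterior Inverse-Gamma(53/6, 649/16)
obs 12: x=2 → posterior Inverse-Gamma(28/3, 649/16)
obs 13: x=-7/2 → posterior Inverse-Gamma(59/6, 891/16)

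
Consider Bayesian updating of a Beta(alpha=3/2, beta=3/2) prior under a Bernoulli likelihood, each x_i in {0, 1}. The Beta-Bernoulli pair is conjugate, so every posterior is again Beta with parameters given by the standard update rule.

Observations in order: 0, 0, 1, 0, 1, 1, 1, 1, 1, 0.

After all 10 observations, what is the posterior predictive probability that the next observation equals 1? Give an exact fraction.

obs 1: x=0 → posterior Beta(3/2, 5/2)
obs 2: x=0 → posterior Beta(3/2, 7/2)
obs 3: x=1 → posterior Beta(5/2, 7/2)
obs 4: x=0 → posterior Beta(5/2, 9/2)
obs 5: x=1 → posterior Beta(7/2, 9/2)
obs 6: x=1 → posterior Beta(9/2, 9/2)
obs 7: x=1 → posterior Beta(11/2, 9/2)
obs 8: x=1 → posterior Beta(13/2, 9/2)
obs 9: x=1 → posterior Beta(15/2, 9/2)
obs 10: x=0 → posterior Beta(15/2, 11/2)

15/26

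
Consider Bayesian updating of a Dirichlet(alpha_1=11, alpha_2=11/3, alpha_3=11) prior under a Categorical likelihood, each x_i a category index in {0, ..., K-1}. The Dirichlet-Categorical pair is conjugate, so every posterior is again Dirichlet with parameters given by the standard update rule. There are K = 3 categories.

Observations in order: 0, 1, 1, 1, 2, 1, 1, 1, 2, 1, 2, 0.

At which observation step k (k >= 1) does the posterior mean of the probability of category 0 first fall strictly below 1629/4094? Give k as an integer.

k = 5

obs 1: x=0 → posterior Dirichlet(12, 11/3, 11)
obs 2: x=1 → posterior Dirichlet(12, 14/3, 11)
obs 3: x=1 → posterior Dirichlet(12, 17/3, 11)
obs 4: x=1 → posterior Dirichlet(12, 20/3, 11)
obs 5: x=2 → posterior Dirichlet(12, 20/3, 12)
obs 6: x=1 → posterior Dirichlet(12, 23/3, 12)
obs 7: x=1 → posterior Dirichlet(12, 26/3, 12)
obs 8: x=1 → posterior Dirichlet(12, 29/3, 12)
obs 9: x=2 → posterior Dirichlet(12, 29/3, 13)
obs 10: x=1 → posterior Dirichlet(12, 32/3, 13)
obs 11: x=2 → posterior Dirichlet(12, 32/3, 14)
obs 12: x=0 → posterior Dirichlet(13, 32/3, 14)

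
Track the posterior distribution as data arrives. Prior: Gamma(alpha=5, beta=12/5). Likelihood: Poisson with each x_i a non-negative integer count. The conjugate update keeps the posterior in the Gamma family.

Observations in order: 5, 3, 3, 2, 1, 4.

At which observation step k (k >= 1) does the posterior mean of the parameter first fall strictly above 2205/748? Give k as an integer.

obs 1: x=5 → posterior Gamma(10, 17/5)
obs 2: x=3 → posterior Gamma(13, 22/5)
obs 3: x=3 → posterior Gamma(16, 27/5)
obs 4: x=2 → posterior Gamma(18, 32/5)
obs 5: x=1 → posterior Gamma(19, 37/5)
obs 6: x=4 → posterior Gamma(23, 42/5)

k = 2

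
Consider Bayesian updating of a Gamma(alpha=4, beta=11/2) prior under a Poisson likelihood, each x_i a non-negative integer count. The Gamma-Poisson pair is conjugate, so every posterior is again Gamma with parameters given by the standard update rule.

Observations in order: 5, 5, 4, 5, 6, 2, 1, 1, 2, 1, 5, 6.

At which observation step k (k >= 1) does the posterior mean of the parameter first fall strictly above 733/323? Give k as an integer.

obs 1: x=5 → posterior Gamma(9, 13/2)
obs 2: x=5 → posterior Gamma(14, 15/2)
obs 3: x=4 → posterior Gamma(18, 17/2)
obs 4: x=5 → posterior Gamma(23, 19/2)
obs 5: x=6 → posterior Gamma(29, 21/2)
obs 6: x=2 → posterior Gamma(31, 23/2)
obs 7: x=1 → posterior Gamma(32, 25/2)
obs 8: x=1 → posterior Gamma(33, 27/2)
obs 9: x=2 → posterior Gamma(35, 29/2)
obs 10: x=1 → posterior Gamma(36, 31/2)
obs 11: x=5 → posterior Gamma(41, 33/2)
obs 12: x=6 → posterior Gamma(47, 35/2)

k = 4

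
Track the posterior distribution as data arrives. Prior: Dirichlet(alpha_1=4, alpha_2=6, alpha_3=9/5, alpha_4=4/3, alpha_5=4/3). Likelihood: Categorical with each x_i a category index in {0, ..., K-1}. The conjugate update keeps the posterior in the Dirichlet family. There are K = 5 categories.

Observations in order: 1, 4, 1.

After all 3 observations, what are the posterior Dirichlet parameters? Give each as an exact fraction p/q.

obs 1: x=1 → posterior Dirichlet(4, 7, 9/5, 4/3, 4/3)
obs 2: x=4 → posterior Dirichlet(4, 7, 9/5, 4/3, 7/3)
obs 3: x=1 → posterior Dirichlet(4, 8, 9/5, 4/3, 7/3)

alpha_1=4, alpha_2=8, alpha_3=9/5, alpha_4=4/3, alpha_5=7/3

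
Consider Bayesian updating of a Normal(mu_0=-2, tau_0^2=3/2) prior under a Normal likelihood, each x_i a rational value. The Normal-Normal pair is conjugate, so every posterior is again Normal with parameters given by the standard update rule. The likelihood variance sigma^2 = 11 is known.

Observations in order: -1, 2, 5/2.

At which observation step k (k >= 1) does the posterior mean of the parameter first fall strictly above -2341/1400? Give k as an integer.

obs 1: x=-1 → posterior Normal(-47/25, 33/25)
obs 2: x=2 → posterior Normal(-41/28, 33/28)
obs 3: x=5/2 → posterior Normal(-67/62, 33/31)

k = 2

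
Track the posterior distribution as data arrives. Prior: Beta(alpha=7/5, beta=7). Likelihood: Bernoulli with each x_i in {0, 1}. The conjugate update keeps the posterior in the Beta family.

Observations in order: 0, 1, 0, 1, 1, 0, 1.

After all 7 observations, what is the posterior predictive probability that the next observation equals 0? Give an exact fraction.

50/77

obs 1: x=0 → posterior Beta(7/5, 8)
obs 2: x=1 → posterior Beta(12/5, 8)
obs 3: x=0 → posterior Beta(12/5, 9)
obs 4: x=1 → posterior Beta(17/5, 9)
obs 5: x=1 → posterior Beta(22/5, 9)
obs 6: x=0 → posterior Beta(22/5, 10)
obs 7: x=1 → posterior Beta(27/5, 10)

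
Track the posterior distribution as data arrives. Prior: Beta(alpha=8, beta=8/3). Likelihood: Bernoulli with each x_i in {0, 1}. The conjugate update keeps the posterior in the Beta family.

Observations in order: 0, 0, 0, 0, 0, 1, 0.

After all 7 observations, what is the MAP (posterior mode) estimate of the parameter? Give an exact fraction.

obs 1: x=0 → posterior Beta(8, 11/3)
obs 2: x=0 → posterior Beta(8, 14/3)
obs 3: x=0 → posterior Beta(8, 17/3)
obs 4: x=0 → posterior Beta(8, 20/3)
obs 5: x=0 → posterior Beta(8, 23/3)
obs 6: x=1 → posterior Beta(9, 23/3)
obs 7: x=0 → posterior Beta(9, 26/3)

24/47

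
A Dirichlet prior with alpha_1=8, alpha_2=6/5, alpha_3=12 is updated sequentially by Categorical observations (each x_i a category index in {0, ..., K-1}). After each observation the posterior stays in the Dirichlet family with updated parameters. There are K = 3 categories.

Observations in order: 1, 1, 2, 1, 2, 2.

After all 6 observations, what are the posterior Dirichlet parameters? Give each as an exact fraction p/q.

obs 1: x=1 → posterior Dirichlet(8, 11/5, 12)
obs 2: x=1 → posterior Dirichlet(8, 16/5, 12)
obs 3: x=2 → posterior Dirichlet(8, 16/5, 13)
obs 4: x=1 → posterior Dirichlet(8, 21/5, 13)
obs 5: x=2 → posterior Dirichlet(8, 21/5, 14)
obs 6: x=2 → posterior Dirichlet(8, 21/5, 15)

alpha_1=8, alpha_2=21/5, alpha_3=15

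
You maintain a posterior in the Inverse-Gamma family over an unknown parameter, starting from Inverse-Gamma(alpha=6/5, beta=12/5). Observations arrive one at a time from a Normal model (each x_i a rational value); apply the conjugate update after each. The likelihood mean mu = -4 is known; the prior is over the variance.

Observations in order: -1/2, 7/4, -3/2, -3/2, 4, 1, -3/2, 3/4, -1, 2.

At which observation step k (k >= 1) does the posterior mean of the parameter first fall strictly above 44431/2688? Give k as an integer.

k = 2

obs 1: x=-1/2 → posterior Inverse-Gamma(17/10, 341/40)
obs 2: x=7/4 → posterior Inverse-Gamma(11/5, 4009/160)
obs 3: x=-3/2 → posterior Inverse-Gamma(27/10, 4509/160)
obs 4: x=-3/2 → posterior Inverse-Gamma(16/5, 5009/160)
obs 5: x=4 → posterior Inverse-Gamma(37/10, 10129/160)
obs 6: x=1 → posterior Inverse-Gamma(21/5, 12129/160)
obs 7: x=-3/2 → posterior Inverse-Gamma(47/10, 12629/160)
obs 8: x=3/4 → posterior Inverse-Gamma(26/5, 7217/80)
obs 9: x=-1 → posterior Inverse-Gamma(57/10, 7577/80)
obs 10: x=2 → posterior Inverse-Gamma(31/5, 9017/80)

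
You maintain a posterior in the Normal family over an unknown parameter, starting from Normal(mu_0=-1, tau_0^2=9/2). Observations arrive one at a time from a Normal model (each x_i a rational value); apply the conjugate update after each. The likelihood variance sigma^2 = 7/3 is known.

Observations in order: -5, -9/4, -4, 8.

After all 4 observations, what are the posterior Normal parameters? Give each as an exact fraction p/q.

mu_0=-407/488, tau_0^2=63/122

obs 1: x=-5 → posterior Normal(-149/41, 63/41)
obs 2: x=-9/4 → posterior Normal(-839/272, 63/68)
obs 3: x=-4 → posterior Normal(-1271/380, 63/95)
obs 4: x=8 → posterior Normal(-407/488, 63/122)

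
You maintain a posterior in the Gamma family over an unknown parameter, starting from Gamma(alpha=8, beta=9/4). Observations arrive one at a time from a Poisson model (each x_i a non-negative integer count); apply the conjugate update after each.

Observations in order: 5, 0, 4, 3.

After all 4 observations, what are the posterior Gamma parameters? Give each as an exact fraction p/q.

obs 1: x=5 → posterior Gamma(13, 13/4)
obs 2: x=0 → posterior Gamma(13, 17/4)
obs 3: x=4 → posterior Gamma(17, 21/4)
obs 4: x=3 → posterior Gamma(20, 25/4)

alpha=20, beta=25/4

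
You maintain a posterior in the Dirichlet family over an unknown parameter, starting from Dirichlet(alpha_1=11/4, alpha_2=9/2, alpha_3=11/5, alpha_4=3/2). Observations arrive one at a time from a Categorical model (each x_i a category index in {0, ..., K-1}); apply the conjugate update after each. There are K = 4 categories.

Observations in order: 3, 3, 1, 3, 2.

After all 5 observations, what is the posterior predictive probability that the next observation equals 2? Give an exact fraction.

64/319

obs 1: x=3 → posterior Dirichlet(11/4, 9/2, 11/5, 5/2)
obs 2: x=3 → posterior Dirichlet(11/4, 9/2, 11/5, 7/2)
obs 3: x=1 → posterior Dirichlet(11/4, 11/2, 11/5, 7/2)
obs 4: x=3 → posterior Dirichlet(11/4, 11/2, 11/5, 9/2)
obs 5: x=2 → posterior Dirichlet(11/4, 11/2, 16/5, 9/2)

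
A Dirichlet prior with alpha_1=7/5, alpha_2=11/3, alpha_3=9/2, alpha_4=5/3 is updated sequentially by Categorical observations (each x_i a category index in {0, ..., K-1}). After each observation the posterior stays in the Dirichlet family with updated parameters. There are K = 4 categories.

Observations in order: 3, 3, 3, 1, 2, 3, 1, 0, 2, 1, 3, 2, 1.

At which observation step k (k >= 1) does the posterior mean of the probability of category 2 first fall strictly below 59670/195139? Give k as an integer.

obs 1: x=3 → posterior Dirichlet(7/5, 11/3, 9/2, 8/3)
obs 2: x=3 → posterior Dirichlet(7/5, 11/3, 9/2, 11/3)
obs 3: x=3 → posterior Dirichlet(7/5, 11/3, 9/2, 14/3)
obs 4: x=1 → posterior Dirichlet(7/5, 14/3, 9/2, 14/3)
obs 5: x=2 → posterior Dirichlet(7/5, 14/3, 11/2, 14/3)
obs 6: x=3 → posterior Dirichlet(7/5, 14/3, 11/2, 17/3)
obs 7: x=1 → posterior Dirichlet(7/5, 17/3, 11/2, 17/3)
obs 8: x=0 → posterior Dirichlet(12/5, 17/3, 11/2, 17/3)
obs 9: x=2 → posterior Dirichlet(12/5, 17/3, 13/2, 17/3)
obs 10: x=1 → posterior Dirichlet(12/5, 20/3, 13/2, 17/3)
obs 11: x=3 → posterior Dirichlet(12/5, 20/3, 13/2, 20/3)
obs 12: x=2 → posterior Dirichlet(12/5, 20/3, 15/2, 20/3)
obs 13: x=1 → posterior Dirichlet(12/5, 23/3, 15/2, 20/3)

k = 4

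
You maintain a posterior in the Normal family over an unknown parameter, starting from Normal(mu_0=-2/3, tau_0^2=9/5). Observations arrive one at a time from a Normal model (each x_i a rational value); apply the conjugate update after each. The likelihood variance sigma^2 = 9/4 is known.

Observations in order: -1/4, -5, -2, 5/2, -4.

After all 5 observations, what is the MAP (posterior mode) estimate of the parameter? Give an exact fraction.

-23/15

obs 1: x=-1/4 → posterior Normal(-13/27, 1)
obs 2: x=-5 → posterior Normal(-73/39, 9/13)
obs 3: x=-2 → posterior Normal(-97/51, 9/17)
obs 4: x=5/2 → posterior Normal(-67/63, 3/7)
obs 5: x=-4 → posterior Normal(-23/15, 9/25)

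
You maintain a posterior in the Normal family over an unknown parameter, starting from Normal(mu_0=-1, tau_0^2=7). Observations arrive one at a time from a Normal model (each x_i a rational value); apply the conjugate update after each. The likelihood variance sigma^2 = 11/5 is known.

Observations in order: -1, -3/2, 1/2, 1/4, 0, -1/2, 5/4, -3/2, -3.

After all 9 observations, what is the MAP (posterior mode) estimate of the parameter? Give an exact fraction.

-407/652

obs 1: x=-1 → posterior Normal(-1, 77/46)
obs 2: x=-3/2 → posterior Normal(-197/162, 77/81)
obs 3: x=1/2 → posterior Normal(-81/116, 77/116)
obs 4: x=1/4 → posterior Normal(-289/604, 77/151)
obs 5: x=0 → posterior Normal(-289/744, 77/186)
obs 6: x=-1/2 → posterior Normal(-359/884, 77/221)
obs 7: x=5/4 → posterior Normal(-23/128, 77/256)
obs 8: x=-3/2 → posterior Normal(-197/582, 77/291)
obs 9: x=-3 → posterior Normal(-407/652, 77/326)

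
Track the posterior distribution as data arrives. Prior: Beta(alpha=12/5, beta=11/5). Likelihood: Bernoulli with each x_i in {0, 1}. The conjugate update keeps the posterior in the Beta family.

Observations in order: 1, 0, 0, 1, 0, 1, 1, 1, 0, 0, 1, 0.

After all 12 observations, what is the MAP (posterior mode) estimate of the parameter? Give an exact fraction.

obs 1: x=1 → posterior Beta(17/5, 11/5)
obs 2: x=0 → posterior Beta(17/5, 16/5)
obs 3: x=0 → posterior Beta(17/5, 21/5)
obs 4: x=1 → posterior Beta(22/5, 21/5)
obs 5: x=0 → posterior Beta(22/5, 26/5)
obs 6: x=1 → posterior Beta(27/5, 26/5)
obs 7: x=1 → posterior Beta(32/5, 26/5)
obs 8: x=1 → posterior Beta(37/5, 26/5)
obs 9: x=0 → posterior Beta(37/5, 31/5)
obs 10: x=0 → posterior Beta(37/5, 36/5)
obs 11: x=1 → posterior Beta(42/5, 36/5)
obs 12: x=0 → posterior Beta(42/5, 41/5)

37/73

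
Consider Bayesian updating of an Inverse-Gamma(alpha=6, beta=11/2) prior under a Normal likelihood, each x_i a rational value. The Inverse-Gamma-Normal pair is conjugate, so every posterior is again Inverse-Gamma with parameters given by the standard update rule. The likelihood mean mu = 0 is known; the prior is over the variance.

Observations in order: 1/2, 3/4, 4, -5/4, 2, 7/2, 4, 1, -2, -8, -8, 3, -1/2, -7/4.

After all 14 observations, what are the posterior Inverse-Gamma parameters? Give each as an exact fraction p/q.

obs 1: x=1/2 → posterior Inverse-Gamma(13/2, 45/8)
obs 2: x=3/4 → posterior Inverse-Gamma(7, 189/32)
obs 3: x=4 → posterior Inverse-Gamma(15/2, 445/32)
obs 4: x=-5/4 → posterior Inverse-Gamma(8, 235/16)
obs 5: x=2 → posterior Inverse-Gamma(17/2, 267/16)
obs 6: x=7/2 → posterior Inverse-Gamma(9, 365/16)
obs 7: x=4 → posterior Inverse-Gamma(19/2, 493/16)
obs 8: x=1 → posterior Inverse-Gamma(10, 501/16)
obs 9: x=-2 → posterior Inverse-Gamma(21/2, 533/16)
obs 10: x=-8 → posterior Inverse-Gamma(11, 1045/16)
obs 11: x=-8 → posterior Inverse-Gamma(23/2, 1557/16)
obs 12: x=3 → posterior Inverse-Gamma(12, 1629/16)
obs 13: x=-1/2 → posterior Inverse-Gamma(25/2, 1631/16)
obs 14: x=-7/4 → posterior Inverse-Gamma(13, 3311/32)

alpha=13, beta=3311/32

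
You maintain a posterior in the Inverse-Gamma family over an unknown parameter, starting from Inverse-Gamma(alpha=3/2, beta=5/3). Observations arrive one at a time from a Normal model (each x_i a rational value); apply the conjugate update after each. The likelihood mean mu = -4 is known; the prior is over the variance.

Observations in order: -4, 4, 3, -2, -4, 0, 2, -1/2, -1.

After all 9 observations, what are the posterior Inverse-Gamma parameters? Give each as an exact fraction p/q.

alpha=6, beta=2323/24

obs 1: x=-4 → posterior Inverse-Gamma(2, 5/3)
obs 2: x=4 → posterior Inverse-Gamma(5/2, 101/3)
obs 3: x=3 → posterior Inverse-Gamma(3, 349/6)
obs 4: x=-2 → posterior Inverse-Gamma(7/2, 361/6)
obs 5: x=-4 → posterior Inverse-Gamma(4, 361/6)
obs 6: x=0 → posterior Inverse-Gamma(9/2, 409/6)
obs 7: x=2 → posterior Inverse-Gamma(5, 517/6)
obs 8: x=-1/2 → posterior Inverse-Gamma(11/2, 2215/24)
obs 9: x=-1 → posterior Inverse-Gamma(6, 2323/24)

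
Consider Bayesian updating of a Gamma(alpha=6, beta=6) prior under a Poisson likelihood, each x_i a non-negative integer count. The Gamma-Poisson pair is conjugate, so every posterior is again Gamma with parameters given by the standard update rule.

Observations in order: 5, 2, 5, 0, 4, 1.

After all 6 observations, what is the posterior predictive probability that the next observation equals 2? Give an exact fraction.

obs 1: x=5 → posterior Gamma(11, 7)
obs 2: x=2 → posterior Gamma(13, 8)
obs 3: x=5 → posterior Gamma(18, 9)
obs 4: x=0 → posterior Gamma(18, 10)
obs 5: x=4 → posterior Gamma(22, 11)
obs 6: x=1 → posterior Gamma(23, 12)

1828427485677989415069155328/7056410014866816666030739693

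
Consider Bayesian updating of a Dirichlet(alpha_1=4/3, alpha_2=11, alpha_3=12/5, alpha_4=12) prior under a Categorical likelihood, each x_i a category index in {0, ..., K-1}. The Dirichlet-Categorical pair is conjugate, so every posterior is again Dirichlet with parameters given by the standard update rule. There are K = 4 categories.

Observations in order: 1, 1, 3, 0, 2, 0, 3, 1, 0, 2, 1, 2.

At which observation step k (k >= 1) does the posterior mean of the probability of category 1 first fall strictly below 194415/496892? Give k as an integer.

obs 1: x=1 → posterior Dirichlet(4/3, 12, 12/5, 12)
obs 2: x=1 → posterior Dirichlet(4/3, 13, 12/5, 12)
obs 3: x=3 → posterior Dirichlet(4/3, 13, 12/5, 13)
obs 4: x=0 → posterior Dirichlet(7/3, 13, 12/5, 13)
obs 5: x=2 → posterior Dirichlet(7/3, 13, 17/5, 13)
obs 6: x=0 → posterior Dirichlet(10/3, 13, 17/5, 13)
obs 7: x=3 → posterior Dirichlet(10/3, 13, 17/5, 14)
obs 8: x=1 → posterior Dirichlet(10/3, 14, 17/5, 14)
obs 9: x=0 → posterior Dirichlet(13/3, 14, 17/5, 14)
obs 10: x=2 → posterior Dirichlet(13/3, 14, 22/5, 14)
obs 11: x=1 → posterior Dirichlet(13/3, 15, 22/5, 14)
obs 12: x=2 → posterior Dirichlet(13/3, 15, 27/5, 14)

k = 7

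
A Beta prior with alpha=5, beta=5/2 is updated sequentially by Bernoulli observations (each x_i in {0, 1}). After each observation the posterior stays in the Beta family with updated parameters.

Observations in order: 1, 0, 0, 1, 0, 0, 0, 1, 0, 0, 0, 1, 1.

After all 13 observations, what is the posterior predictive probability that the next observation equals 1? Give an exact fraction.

20/41

obs 1: x=1 → posterior Beta(6, 5/2)
obs 2: x=0 → posterior Beta(6, 7/2)
obs 3: x=0 → posterior Beta(6, 9/2)
obs 4: x=1 → posterior Beta(7, 9/2)
obs 5: x=0 → posterior Beta(7, 11/2)
obs 6: x=0 → posterior Beta(7, 13/2)
obs 7: x=0 → posterior Beta(7, 15/2)
obs 8: x=1 → posterior Beta(8, 15/2)
obs 9: x=0 → posterior Beta(8, 17/2)
obs 10: x=0 → posterior Beta(8, 19/2)
obs 11: x=0 → posterior Beta(8, 21/2)
obs 12: x=1 → posterior Beta(9, 21/2)
obs 13: x=1 → posterior Beta(10, 21/2)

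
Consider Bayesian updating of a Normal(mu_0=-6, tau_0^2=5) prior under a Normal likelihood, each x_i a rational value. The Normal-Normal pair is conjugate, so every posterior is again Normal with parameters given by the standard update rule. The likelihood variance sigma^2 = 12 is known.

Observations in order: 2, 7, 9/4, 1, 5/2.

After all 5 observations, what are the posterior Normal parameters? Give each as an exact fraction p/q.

mu_0=7/148, tau_0^2=60/37

obs 1: x=2 → posterior Normal(-62/17, 60/17)
obs 2: x=7 → posterior Normal(-27/22, 30/11)
obs 3: x=9/4 → posterior Normal(-7/12, 20/9)
obs 4: x=1 → posterior Normal(-43/128, 15/8)
obs 5: x=5/2 → posterior Normal(7/148, 60/37)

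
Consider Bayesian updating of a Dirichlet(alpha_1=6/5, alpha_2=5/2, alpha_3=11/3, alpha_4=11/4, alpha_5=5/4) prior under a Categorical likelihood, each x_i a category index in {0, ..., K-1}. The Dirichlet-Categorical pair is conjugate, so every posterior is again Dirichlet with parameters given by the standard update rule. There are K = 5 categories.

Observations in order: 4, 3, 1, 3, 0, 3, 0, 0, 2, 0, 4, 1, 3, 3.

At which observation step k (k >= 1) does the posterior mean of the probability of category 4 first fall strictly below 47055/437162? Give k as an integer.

obs 1: x=4 → posterior Dirichlet(6/5, 5/2, 11/3, 11/4, 9/4)
obs 2: x=3 → posterior Dirichlet(6/5, 5/2, 11/3, 15/4, 9/4)
obs 3: x=1 → posterior Dirichlet(6/5, 7/2, 11/3, 15/4, 9/4)
obs 4: x=3 → posterior Dirichlet(6/5, 7/2, 11/3, 19/4, 9/4)
obs 5: x=0 → posterior Dirichlet(11/5, 7/2, 11/3, 19/4, 9/4)
obs 6: x=3 → posterior Dirichlet(11/5, 7/2, 11/3, 23/4, 9/4)
obs 7: x=0 → posterior Dirichlet(16/5, 7/2, 11/3, 23/4, 9/4)
obs 8: x=0 → posterior Dirichlet(21/5, 7/2, 11/3, 23/4, 9/4)
obs 9: x=2 → posterior Dirichlet(21/5, 7/2, 14/3, 23/4, 9/4)
obs 10: x=0 → posterior Dirichlet(26/5, 7/2, 14/3, 23/4, 9/4)
obs 11: x=4 → posterior Dirichlet(26/5, 7/2, 14/3, 23/4, 13/4)
obs 12: x=1 → posterior Dirichlet(26/5, 9/2, 14/3, 23/4, 13/4)
obs 13: x=3 → posterior Dirichlet(26/5, 9/2, 14/3, 27/4, 13/4)
obs 14: x=3 → posterior Dirichlet(26/5, 9/2, 14/3, 31/4, 13/4)

k = 10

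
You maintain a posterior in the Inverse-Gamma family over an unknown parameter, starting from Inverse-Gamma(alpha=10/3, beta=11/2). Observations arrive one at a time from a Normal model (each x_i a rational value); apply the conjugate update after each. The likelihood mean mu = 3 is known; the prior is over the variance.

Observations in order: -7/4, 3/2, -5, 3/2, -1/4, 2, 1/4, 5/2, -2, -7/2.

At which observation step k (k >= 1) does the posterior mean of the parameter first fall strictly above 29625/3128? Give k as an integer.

k = 3

obs 1: x=-7/4 → posterior Inverse-Gamma(23/6, 537/32)
obs 2: x=3/2 → posterior Inverse-Gamma(13/3, 573/32)
obs 3: x=-5 → posterior Inverse-Gamma(29/6, 1597/32)
obs 4: x=3/2 → posterior Inverse-Gamma(16/3, 1633/32)
obs 5: x=-1/4 → posterior Inverse-Gamma(35/6, 901/16)
obs 6: x=2 → posterior Inverse-Gamma(19/3, 909/16)
obs 7: x=1/4 → posterior Inverse-Gamma(41/6, 1939/32)
obs 8: x=5/2 → posterior Inverse-Gamma(22/3, 1943/32)
obs 9: x=-2 → posterior Inverse-Gamma(47/6, 2343/32)
obs 10: x=-7/2 → posterior Inverse-Gamma(25/3, 3019/32)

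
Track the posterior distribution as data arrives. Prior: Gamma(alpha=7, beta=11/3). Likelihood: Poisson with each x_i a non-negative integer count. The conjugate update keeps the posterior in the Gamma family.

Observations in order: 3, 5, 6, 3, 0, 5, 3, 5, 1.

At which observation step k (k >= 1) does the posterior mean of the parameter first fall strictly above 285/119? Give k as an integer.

obs 1: x=3 → posterior Gamma(10, 14/3)
obs 2: x=5 → posterior Gamma(15, 17/3)
obs 3: x=6 → posterior Gamma(21, 20/3)
obs 4: x=3 → posterior Gamma(24, 23/3)
obs 5: x=0 → posterior Gamma(24, 26/3)
obs 6: x=5 → posterior Gamma(29, 29/3)
obs 7: x=3 → posterior Gamma(32, 32/3)
obs 8: x=5 → posterior Gamma(37, 35/3)
obs 9: x=1 → posterior Gamma(38, 38/3)

k = 2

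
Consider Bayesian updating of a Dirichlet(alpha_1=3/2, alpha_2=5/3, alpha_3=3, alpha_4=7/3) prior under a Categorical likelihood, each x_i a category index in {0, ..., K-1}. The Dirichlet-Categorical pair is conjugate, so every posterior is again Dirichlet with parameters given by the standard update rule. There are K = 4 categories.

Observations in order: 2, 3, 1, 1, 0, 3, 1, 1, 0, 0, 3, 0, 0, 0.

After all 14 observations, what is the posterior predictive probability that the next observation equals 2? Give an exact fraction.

8/45

obs 1: x=2 → posterior Dirichlet(3/2, 5/3, 4, 7/3)
obs 2: x=3 → posterior Dirichlet(3/2, 5/3, 4, 10/3)
obs 3: x=1 → posterior Dirichlet(3/2, 8/3, 4, 10/3)
obs 4: x=1 → posterior Dirichlet(3/2, 11/3, 4, 10/3)
obs 5: x=0 → posterior Dirichlet(5/2, 11/3, 4, 10/3)
obs 6: x=3 → posterior Dirichlet(5/2, 11/3, 4, 13/3)
obs 7: x=1 → posterior Dirichlet(5/2, 14/3, 4, 13/3)
obs 8: x=1 → posterior Dirichlet(5/2, 17/3, 4, 13/3)
obs 9: x=0 → posterior Dirichlet(7/2, 17/3, 4, 13/3)
obs 10: x=0 → posterior Dirichlet(9/2, 17/3, 4, 13/3)
obs 11: x=3 → posterior Dirichlet(9/2, 17/3, 4, 16/3)
obs 12: x=0 → posterior Dirichlet(11/2, 17/3, 4, 16/3)
obs 13: x=0 → posterior Dirichlet(13/2, 17/3, 4, 16/3)
obs 14: x=0 → posterior Dirichlet(15/2, 17/3, 4, 16/3)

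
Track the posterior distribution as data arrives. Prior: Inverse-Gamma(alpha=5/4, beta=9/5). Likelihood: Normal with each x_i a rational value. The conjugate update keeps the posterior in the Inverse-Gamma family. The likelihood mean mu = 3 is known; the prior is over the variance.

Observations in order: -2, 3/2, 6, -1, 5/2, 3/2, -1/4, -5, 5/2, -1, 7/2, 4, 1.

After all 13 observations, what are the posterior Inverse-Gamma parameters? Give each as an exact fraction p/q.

obs 1: x=-2 → posterior Inverse-Gamma(7/4, 143/10)
obs 2: x=3/2 → posterior Inverse-Gamma(9/4, 617/40)
obs 3: x=6 → posterior Inverse-Gamma(11/4, 797/40)
obs 4: x=-1 → posterior Inverse-Gamma(13/4, 1117/40)
obs 5: x=5/2 → posterior Inverse-Gamma(15/4, 561/20)
obs 6: x=3/2 → posterior Inverse-Gamma(17/4, 1167/40)
obs 7: x=-1/4 → posterior Inverse-Gamma(19/4, 5513/160)
obs 8: x=-5 → posterior Inverse-Gamma(21/4, 10633/160)
obs 9: x=5/2 → posterior Inverse-Gamma(23/4, 10653/160)
obs 10: x=-1 → posterior Inverse-Gamma(25/4, 11933/160)
obs 11: x=7/2 → posterior Inverse-Gamma(27/4, 11953/160)
obs 12: x=4 → posterior Inverse-Gamma(29/4, 12033/160)
obs 13: x=1 → posterior Inverse-Gamma(31/4, 12353/160)

alpha=31/4, beta=12353/160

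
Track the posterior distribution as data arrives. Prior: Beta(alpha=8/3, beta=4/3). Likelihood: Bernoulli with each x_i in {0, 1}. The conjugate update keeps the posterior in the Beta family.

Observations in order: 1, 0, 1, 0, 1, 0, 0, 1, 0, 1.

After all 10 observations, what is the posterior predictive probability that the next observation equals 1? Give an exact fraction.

obs 1: x=1 → posterior Beta(11/3, 4/3)
obs 2: x=0 → posterior Beta(11/3, 7/3)
obs 3: x=1 → posterior Beta(14/3, 7/3)
obs 4: x=0 → posterior Beta(14/3, 10/3)
obs 5: x=1 → posterior Beta(17/3, 10/3)
obs 6: x=0 → posterior Beta(17/3, 13/3)
obs 7: x=0 → posterior Beta(17/3, 16/3)
obs 8: x=1 → posterior Beta(20/3, 16/3)
obs 9: x=0 → posterior Beta(20/3, 19/3)
obs 10: x=1 → posterior Beta(23/3, 19/3)

23/42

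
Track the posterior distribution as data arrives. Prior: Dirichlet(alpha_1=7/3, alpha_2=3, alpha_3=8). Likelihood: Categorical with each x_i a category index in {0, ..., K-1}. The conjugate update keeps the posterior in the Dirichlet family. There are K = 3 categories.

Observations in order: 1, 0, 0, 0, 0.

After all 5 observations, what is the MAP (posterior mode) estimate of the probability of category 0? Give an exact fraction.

8/23

obs 1: x=1 → posterior Dirichlet(7/3, 4, 8)
obs 2: x=0 → posterior Dirichlet(10/3, 4, 8)
obs 3: x=0 → posterior Dirichlet(13/3, 4, 8)
obs 4: x=0 → posterior Dirichlet(16/3, 4, 8)
obs 5: x=0 → posterior Dirichlet(19/3, 4, 8)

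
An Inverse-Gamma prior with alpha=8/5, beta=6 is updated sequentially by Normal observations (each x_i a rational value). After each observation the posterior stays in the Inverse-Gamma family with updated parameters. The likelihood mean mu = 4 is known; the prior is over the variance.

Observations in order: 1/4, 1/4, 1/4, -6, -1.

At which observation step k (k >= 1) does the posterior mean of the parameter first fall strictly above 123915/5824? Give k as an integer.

k = 4

obs 1: x=1/4 → posterior Inverse-Gamma(21/10, 417/32)
obs 2: x=1/4 → posterior Inverse-Gamma(13/5, 321/16)
obs 3: x=1/4 → posterior Inverse-Gamma(31/10, 867/32)
obs 4: x=-6 → posterior Inverse-Gamma(18/5, 2467/32)
obs 5: x=-1 → posterior Inverse-Gamma(41/10, 2867/32)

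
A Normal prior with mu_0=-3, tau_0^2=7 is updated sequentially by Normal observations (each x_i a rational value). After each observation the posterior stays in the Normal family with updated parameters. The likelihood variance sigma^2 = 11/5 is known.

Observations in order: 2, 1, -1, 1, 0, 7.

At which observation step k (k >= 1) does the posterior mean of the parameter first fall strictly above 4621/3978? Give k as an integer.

obs 1: x=2 → posterior Normal(37/46, 77/46)
obs 2: x=1 → posterior Normal(8/9, 77/81)
obs 3: x=-1 → posterior Normal(37/116, 77/116)
obs 4: x=1 → posterior Normal(72/151, 77/151)
obs 5: x=0 → posterior Normal(12/31, 77/186)
obs 6: x=7 → posterior Normal(317/221, 77/221)

k = 6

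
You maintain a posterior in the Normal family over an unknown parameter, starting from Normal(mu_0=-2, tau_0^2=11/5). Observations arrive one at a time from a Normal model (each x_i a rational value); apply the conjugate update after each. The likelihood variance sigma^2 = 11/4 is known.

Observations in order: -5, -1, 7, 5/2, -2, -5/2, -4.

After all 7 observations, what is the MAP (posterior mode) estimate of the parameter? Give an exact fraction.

-10/11

obs 1: x=-5 → posterior Normal(-10/3, 11/9)
obs 2: x=-1 → posterior Normal(-34/13, 11/13)
obs 3: x=7 → posterior Normal(-6/17, 11/17)
obs 4: x=5/2 → posterior Normal(4/21, 11/21)
obs 5: x=-2 → posterior Normal(-4/25, 11/25)
obs 6: x=-5/2 → posterior Normal(-14/29, 11/29)
obs 7: x=-4 → posterior Normal(-10/11, 1/3)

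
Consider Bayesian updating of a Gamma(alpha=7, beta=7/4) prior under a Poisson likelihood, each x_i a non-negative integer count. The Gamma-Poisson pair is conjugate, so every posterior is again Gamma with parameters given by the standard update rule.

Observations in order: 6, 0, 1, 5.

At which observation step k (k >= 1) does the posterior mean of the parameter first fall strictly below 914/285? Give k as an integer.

k = 3

obs 1: x=6 → posterior Gamma(13, 11/4)
obs 2: x=0 → posterior Gamma(13, 15/4)
obs 3: x=1 → posterior Gamma(14, 19/4)
obs 4: x=5 → posterior Gamma(19, 23/4)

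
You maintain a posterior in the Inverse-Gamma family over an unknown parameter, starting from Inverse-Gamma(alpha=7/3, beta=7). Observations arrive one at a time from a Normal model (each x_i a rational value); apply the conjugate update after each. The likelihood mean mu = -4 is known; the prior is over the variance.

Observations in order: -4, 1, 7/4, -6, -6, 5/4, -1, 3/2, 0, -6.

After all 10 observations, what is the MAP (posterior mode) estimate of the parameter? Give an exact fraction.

obs 1: x=-4 → posterior Inverse-Gamma(17/6, 7)
obs 2: x=1 → posterior Inverse-Gamma(10/3, 39/2)
obs 3: x=7/4 → posterior Inverse-Gamma(23/6, 1153/32)
obs 4: x=-6 → posterior Inverse-Gamma(13/3, 1217/32)
obs 5: x=-6 → posterior Inverse-Gamma(29/6, 1281/32)
obs 6: x=5/4 → posterior Inverse-Gamma(16/3, 861/16)
obs 7: x=-1 → posterior Inverse-Gamma(35/6, 933/16)
obs 8: x=3/2 → posterior Inverse-Gamma(19/3, 1175/16)
obs 9: x=0 → posterior Inverse-Gamma(41/6, 1303/16)
obs 10: x=-6 → posterior Inverse-Gamma(22/3, 1335/16)

801/80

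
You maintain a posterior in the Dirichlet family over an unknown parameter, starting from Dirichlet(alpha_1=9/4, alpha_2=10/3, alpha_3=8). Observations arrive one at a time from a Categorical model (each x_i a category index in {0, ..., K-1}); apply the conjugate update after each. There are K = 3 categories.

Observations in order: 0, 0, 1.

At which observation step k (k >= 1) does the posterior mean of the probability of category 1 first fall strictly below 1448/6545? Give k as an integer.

k = 2

obs 1: x=0 → posterior Dirichlet(13/4, 10/3, 8)
obs 2: x=0 → posterior Dirichlet(17/4, 10/3, 8)
obs 3: x=1 → posterior Dirichlet(17/4, 13/3, 8)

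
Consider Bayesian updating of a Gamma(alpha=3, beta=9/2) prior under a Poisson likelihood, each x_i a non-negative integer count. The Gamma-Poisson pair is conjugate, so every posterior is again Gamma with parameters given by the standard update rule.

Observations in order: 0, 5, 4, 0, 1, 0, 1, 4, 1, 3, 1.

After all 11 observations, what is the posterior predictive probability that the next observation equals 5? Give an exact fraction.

obs 1: x=0 → posterior Gamma(3, 11/2)
obs 2: x=5 → posterior Gamma(8, 13/2)
obs 3: x=4 → posterior Gamma(12, 15/2)
obs 4: x=0 → posterior Gamma(12, 17/2)
obs 5: x=1 → posterior Gamma(13, 19/2)
obs 6: x=0 → posterior Gamma(13, 21/2)
obs 7: x=1 → posterior Gamma(14, 23/2)
obs 8: x=4 → posterior Gamma(18, 25/2)
obs 9: x=1 → posterior Gamma(19, 27/2)
obs 10: x=3 → posterior Gamma(22, 29/2)
obs 11: x=1 → posterior Gamma(23, 31/2)

1914873658102635135672793135694183010880/122187436231539613562527166606475849716883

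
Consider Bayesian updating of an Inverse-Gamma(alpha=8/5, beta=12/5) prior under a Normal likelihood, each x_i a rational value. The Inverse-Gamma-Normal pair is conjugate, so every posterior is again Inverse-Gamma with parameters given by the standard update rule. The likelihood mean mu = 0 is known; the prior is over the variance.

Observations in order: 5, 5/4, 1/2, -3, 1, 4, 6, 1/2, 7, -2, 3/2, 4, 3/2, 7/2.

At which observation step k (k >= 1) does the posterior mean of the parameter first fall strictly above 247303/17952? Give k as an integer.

k = 9

obs 1: x=5 → posterior Inverse-Gamma(21/10, 149/10)
obs 2: x=5/4 → posterior Inverse-Gamma(13/5, 2509/160)
obs 3: x=1/2 → posterior Inverse-Gamma(31/10, 2529/160)
obs 4: x=-3 → posterior Inverse-Gamma(18/5, 3249/160)
obs 5: x=1 → posterior Inverse-Gamma(41/10, 3329/160)
obs 6: x=4 → posterior Inverse-Gamma(23/5, 4609/160)
obs 7: x=6 → posterior Inverse-Gamma(51/10, 7489/160)
obs 8: x=1/2 → posterior Inverse-Gamma(28/5, 7509/160)
obs 9: x=7 → posterior Inverse-Gamma(61/10, 11429/160)
obs 10: x=-2 → posterior Inverse-Gamma(33/5, 11749/160)
obs 11: x=3/2 → posterior Inverse-Gamma(71/10, 11929/160)
obs 12: x=4 → posterior Inverse-Gamma(38/5, 13209/160)
obs 13: x=3/2 → posterior Inverse-Gamma(81/10, 13389/160)
obs 14: x=7/2 → posterior Inverse-Gamma(43/5, 14369/160)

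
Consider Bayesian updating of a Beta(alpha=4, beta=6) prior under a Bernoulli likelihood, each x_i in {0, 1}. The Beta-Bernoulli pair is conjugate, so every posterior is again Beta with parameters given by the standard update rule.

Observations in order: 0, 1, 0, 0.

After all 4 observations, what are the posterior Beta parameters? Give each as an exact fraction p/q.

obs 1: x=0 → posterior Beta(4, 7)
obs 2: x=1 → posterior Beta(5, 7)
obs 3: x=0 → posterior Beta(5, 8)
obs 4: x=0 → posterior Beta(5, 9)

alpha=5, beta=9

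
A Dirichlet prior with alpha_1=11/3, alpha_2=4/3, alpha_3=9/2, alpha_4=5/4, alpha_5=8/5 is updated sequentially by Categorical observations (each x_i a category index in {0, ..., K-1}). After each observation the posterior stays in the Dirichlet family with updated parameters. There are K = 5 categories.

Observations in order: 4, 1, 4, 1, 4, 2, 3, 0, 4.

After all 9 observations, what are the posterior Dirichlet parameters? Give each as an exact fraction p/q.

obs 1: x=4 → posterior Dirichlet(11/3, 4/3, 9/2, 5/4, 13/5)
obs 2: x=1 → posterior Dirichlet(11/3, 7/3, 9/2, 5/4, 13/5)
obs 3: x=4 → posterior Dirichlet(11/3, 7/3, 9/2, 5/4, 18/5)
obs 4: x=1 → posterior Dirichlet(11/3, 10/3, 9/2, 5/4, 18/5)
obs 5: x=4 → posterior Dirichlet(11/3, 10/3, 9/2, 5/4, 23/5)
obs 6: x=2 → posterior Dirichlet(11/3, 10/3, 11/2, 5/4, 23/5)
obs 7: x=3 → posterior Dirichlet(11/3, 10/3, 11/2, 9/4, 23/5)
obs 8: x=0 → posterior Dirichlet(14/3, 10/3, 11/2, 9/4, 23/5)
obs 9: x=4 → posterior Dirichlet(14/3, 10/3, 11/2, 9/4, 28/5)

alpha_1=14/3, alpha_2=10/3, alpha_3=11/2, alpha_4=9/4, alpha_5=28/5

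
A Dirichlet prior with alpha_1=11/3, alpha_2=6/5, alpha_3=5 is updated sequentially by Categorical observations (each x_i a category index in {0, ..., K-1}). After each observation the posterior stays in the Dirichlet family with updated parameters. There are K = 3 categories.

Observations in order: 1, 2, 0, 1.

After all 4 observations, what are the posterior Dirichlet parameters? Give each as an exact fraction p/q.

alpha_1=14/3, alpha_2=16/5, alpha_3=6

obs 1: x=1 → posterior Dirichlet(11/3, 11/5, 5)
obs 2: x=2 → posterior Dirichlet(11/3, 11/5, 6)
obs 3: x=0 → posterior Dirichlet(14/3, 11/5, 6)
obs 4: x=1 → posterior Dirichlet(14/3, 16/5, 6)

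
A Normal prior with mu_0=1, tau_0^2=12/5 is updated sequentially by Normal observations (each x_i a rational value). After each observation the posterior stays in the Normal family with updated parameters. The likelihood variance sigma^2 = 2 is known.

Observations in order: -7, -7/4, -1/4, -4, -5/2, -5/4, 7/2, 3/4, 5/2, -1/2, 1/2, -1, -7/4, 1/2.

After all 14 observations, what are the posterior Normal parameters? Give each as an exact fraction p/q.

obs 1: x=-7 → posterior Normal(-37/11, 12/11)
obs 2: x=-7/4 → posterior Normal(-95/34, 12/17)
obs 3: x=-1/4 → posterior Normal(-49/23, 12/23)
obs 4: x=-4 → posterior Normal(-73/29, 12/29)
obs 5: x=-5/2 → posterior Normal(-88/35, 12/35)
obs 6: x=-5/4 → posterior Normal(-191/82, 12/41)
obs 7: x=7/2 → posterior Normal(-149/94, 12/47)
obs 8: x=3/4 → posterior Normal(-70/53, 12/53)
obs 9: x=5/2 → posterior Normal(-55/59, 12/59)
obs 10: x=-1/2 → posterior Normal(-58/65, 12/65)
obs 11: x=1/2 → posterior Normal(-55/71, 12/71)
obs 12: x=-1 → posterior Normal(-61/77, 12/77)
obs 13: x=-7/4 → posterior Normal(-143/166, 12/83)
obs 14: x=1/2 → posterior Normal(-137/178, 12/89)

mu_0=-137/178, tau_0^2=12/89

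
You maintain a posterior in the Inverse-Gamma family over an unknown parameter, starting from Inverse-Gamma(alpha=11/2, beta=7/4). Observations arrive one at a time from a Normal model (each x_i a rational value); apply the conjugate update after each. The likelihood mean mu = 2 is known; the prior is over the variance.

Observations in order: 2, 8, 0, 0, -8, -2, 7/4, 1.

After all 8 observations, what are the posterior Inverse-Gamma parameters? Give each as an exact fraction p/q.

obs 1: x=2 → posterior Inverse-Gamma(6, 7/4)
obs 2: x=8 → posterior Inverse-Gamma(13/2, 79/4)
obs 3: x=0 → posterior Inverse-Gamma(7, 87/4)
obs 4: x=0 → posterior Inverse-Gamma(15/2, 95/4)
obs 5: x=-8 → posterior Inverse-Gamma(8, 295/4)
obs 6: x=-2 → posterior Inverse-Gamma(17/2, 327/4)
obs 7: x=7/4 → posterior Inverse-Gamma(9, 2617/32)
obs 8: x=1 → posterior Inverse-Gamma(19/2, 2633/32)

alpha=19/2, beta=2633/32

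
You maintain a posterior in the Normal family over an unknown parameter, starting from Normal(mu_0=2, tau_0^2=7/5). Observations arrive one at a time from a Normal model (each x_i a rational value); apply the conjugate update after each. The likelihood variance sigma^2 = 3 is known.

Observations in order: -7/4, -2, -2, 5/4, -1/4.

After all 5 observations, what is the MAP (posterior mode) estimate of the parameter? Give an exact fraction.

obs 1: x=-7/4 → posterior Normal(71/88, 21/22)
obs 2: x=-2 → posterior Normal(15/116, 21/29)
obs 3: x=-2 → posterior Normal(-41/144, 7/12)
obs 4: x=5/4 → posterior Normal(-3/86, 21/43)
obs 5: x=-1/4 → posterior Normal(-13/200, 21/50)

-13/200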